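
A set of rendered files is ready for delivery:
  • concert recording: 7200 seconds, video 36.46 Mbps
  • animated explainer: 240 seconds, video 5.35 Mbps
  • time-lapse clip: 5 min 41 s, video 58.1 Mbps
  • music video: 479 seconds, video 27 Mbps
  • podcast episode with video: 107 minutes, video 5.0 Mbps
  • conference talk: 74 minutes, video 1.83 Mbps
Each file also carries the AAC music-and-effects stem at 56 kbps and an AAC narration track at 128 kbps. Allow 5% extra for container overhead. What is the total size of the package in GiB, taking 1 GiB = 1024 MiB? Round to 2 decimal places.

Audio total: 56 + 128 = 184 kbps = 0.184 Mbps.
concert recording: 36.644 Mbps × 7200 s × 1.05 = 277028.6 Mb
animated explainer: 5.534 Mbps × 240 s × 1.05 = 1394.6 Mb
time-lapse clip: 58.284 Mbps × 341 s × 1.05 = 20868.6 Mb
music video: 27.184 Mbps × 479 s × 1.05 = 13672.2 Mb
podcast episode with video: 5.184 Mbps × 6420 s × 1.05 = 34945.3 Mb
conference talk: 2.014 Mbps × 4440 s × 1.05 = 9389.3 Mb
Total: 357298.6 Mb = 44662.3 MB.
= 41.60 GiB.

41.60 GiB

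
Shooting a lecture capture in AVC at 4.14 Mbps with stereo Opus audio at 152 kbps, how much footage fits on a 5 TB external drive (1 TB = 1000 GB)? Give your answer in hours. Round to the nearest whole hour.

2589 hours

Audio: 152 kbps = 0.152 Mbps.
Total bitrate: 4.14 + 0.152 = 4.292 Mbps.
Capacity: 5 TB = 40,000,000 Mb.
Recording time: 40,000,000 / 4.292 = 9,319,664 s ≈ 2,589 hours.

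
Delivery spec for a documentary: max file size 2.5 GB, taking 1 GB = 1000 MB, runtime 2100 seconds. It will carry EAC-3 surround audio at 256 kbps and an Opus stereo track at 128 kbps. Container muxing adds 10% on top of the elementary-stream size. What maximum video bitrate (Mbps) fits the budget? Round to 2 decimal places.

Budget: 2.5 GB = 20000.0 Mb.
Stream payload after overhead: 20000.0 / 1.10 = 18181.8 Mb.
Total bitrate budget: 18181.8 Mb / 2100 s = 8.658 Mbps.
Audio total: 256 + 128 = 384 kbps = 0.384 Mbps.
Video: 8.658 − 0.384 = 8.274 Mbps.

8.27 Mbps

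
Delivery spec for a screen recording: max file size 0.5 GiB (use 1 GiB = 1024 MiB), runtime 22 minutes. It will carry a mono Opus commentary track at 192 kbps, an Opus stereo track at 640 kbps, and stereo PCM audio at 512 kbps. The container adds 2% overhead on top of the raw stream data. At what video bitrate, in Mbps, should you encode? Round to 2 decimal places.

Budget: 0.5 GiB = 4295.0 Mb.
Stream payload after overhead: 4295.0 / 1.02 = 4210.8 Mb.
22 min = 1320 s
Total bitrate budget: 4210.8 Mb / 1320 s = 3.190 Mbps.
Audio total: 192 + 640 + 512 = 1344 kbps = 1.344 Mbps.
Video: 3.190 − 1.344 = 1.846 Mbps.

1.85 Mbps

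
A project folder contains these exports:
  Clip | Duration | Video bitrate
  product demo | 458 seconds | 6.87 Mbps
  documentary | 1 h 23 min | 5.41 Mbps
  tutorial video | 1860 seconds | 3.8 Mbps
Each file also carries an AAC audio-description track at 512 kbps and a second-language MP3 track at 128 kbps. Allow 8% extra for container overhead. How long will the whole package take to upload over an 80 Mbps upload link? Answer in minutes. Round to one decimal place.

9.4 minutes

Audio total: 512 + 128 = 640 kbps = 0.640 Mbps.
product demo: 7.510 Mbps × 458 s × 1.08 = 3714.7 Mb
documentary: 6.050 Mbps × 4980 s × 1.08 = 32539.3 Mb
tutorial video: 4.440 Mbps × 1860 s × 1.08 = 8919.1 Mb
Total: 45173.1 Mb = 5646.6 MB.
At 80 Mbps: 45173.1 / 80 = 565 s ≈ 9.41 minutes.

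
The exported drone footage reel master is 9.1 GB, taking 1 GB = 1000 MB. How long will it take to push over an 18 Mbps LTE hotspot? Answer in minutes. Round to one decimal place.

67.4 minutes

File: 9.1 GB = 72800.0 Mb.
At 18 Mbps: 72800.0 / 18 = 4044.4 s ≈ 67.4 minutes.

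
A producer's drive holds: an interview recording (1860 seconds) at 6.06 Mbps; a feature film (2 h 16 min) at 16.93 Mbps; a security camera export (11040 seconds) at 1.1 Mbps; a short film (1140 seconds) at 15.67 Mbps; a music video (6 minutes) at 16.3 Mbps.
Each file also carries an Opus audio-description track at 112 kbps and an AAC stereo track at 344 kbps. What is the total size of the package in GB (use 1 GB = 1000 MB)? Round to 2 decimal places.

Audio total: 112 + 344 = 456 kbps = 0.456 Mbps.
interview recording: 6.516 Mbps × 1860 s = 12119.8 Mb
feature film: 17.386 Mbps × 8160 s = 141869.8 Mb
security camera export: 1.556 Mbps × 11040 s = 17178.2 Mb
short film: 16.126 Mbps × 1140 s = 18383.6 Mb
music video: 16.756 Mbps × 360 s = 6032.2 Mb
Total: 195583.6 Mb = 24447.9 MB.
= 24.45 GB.

24.45 GB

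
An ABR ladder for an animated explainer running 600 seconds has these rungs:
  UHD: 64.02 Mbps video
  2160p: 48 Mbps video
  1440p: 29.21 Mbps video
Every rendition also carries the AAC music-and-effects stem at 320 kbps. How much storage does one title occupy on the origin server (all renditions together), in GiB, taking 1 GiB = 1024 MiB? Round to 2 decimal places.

9.93 GiB

Audio: 320 kbps = 0.320 Mbps.
Sum of rendition bitrates: (64.02+0.320) + (48+0.320) + (29.21+0.320) = 142.190 Mbps.
× 600 s = 85,314 Mb = 10,664 MB = 9.932 GiB.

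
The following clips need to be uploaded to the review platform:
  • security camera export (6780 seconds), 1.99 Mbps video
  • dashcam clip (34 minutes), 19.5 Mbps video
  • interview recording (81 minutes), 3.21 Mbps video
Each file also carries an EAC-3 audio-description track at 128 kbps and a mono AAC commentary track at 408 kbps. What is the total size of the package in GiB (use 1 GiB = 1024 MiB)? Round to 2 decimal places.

8.87 GiB

Audio total: 128 + 408 = 536 kbps = 0.536 Mbps.
security camera export: 2.526 Mbps × 6780 s = 17126.3 Mb
dashcam clip: 20.036 Mbps × 2040 s = 40873.4 Mb
interview recording: 3.746 Mbps × 4860 s = 18205.6 Mb
Total: 76205.3 Mb = 9525.7 MB.
= 8.871 GiB.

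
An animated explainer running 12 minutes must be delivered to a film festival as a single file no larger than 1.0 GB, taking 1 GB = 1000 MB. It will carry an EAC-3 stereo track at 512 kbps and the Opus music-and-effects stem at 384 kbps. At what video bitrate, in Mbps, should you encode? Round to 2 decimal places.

Budget: 1.0 GB = 8000.0 Mb.
12 min = 720 s
Total bitrate budget: 8000.0 Mb / 720 s = 11.111 Mbps.
Audio total: 512 + 384 = 896 kbps = 0.896 Mbps.
Video: 11.111 − 0.896 = 10.215 Mbps.

10.22 Mbps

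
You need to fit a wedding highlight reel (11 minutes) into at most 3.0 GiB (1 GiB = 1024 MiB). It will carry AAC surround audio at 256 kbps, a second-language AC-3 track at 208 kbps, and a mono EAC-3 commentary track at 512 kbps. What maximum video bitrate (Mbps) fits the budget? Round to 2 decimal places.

Budget: 3.0 GiB = 25769.8 Mb.
11 min = 660 s
Total bitrate budget: 25769.8 Mb / 660 s = 39.045 Mbps.
Audio total: 256 + 208 + 512 = 976 kbps = 0.976 Mbps.
Video: 39.045 − 0.976 = 38.069 Mbps.

38.07 Mbps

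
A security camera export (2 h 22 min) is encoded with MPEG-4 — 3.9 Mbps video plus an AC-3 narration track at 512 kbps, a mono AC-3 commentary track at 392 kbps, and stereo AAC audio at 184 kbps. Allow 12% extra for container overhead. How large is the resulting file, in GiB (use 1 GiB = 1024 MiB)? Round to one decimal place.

5.5 GiB

2 h 22 min = 142 min = 8520 s
Audio total: 512 + 392 + 184 = 1088 kbps = 1.088 Mbps.
Total bitrate: 3.9 + 1.088 = 4.988 Mbps.
Stream data: 4.988 Mbps × 8520 s = 42497.8 Mb.
With 12% container overhead: ×1.12.
47,597 Mb = 5,949,686,400 bytes ÷ 1,073,741,824 = 5.541 GiB.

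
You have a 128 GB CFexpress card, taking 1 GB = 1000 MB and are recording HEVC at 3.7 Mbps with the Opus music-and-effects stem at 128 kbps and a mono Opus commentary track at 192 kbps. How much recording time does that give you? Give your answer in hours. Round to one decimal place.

Audio total: 128 + 192 = 320 kbps = 0.320 Mbps.
Total bitrate: 3.7 + 0.320 = 4.020 Mbps.
Capacity: 128 GB = 1,024,000 Mb.
Recording time: 1,024,000 / 4.020 = 254,726 s ≈ 70.8 hours.

70.8 hours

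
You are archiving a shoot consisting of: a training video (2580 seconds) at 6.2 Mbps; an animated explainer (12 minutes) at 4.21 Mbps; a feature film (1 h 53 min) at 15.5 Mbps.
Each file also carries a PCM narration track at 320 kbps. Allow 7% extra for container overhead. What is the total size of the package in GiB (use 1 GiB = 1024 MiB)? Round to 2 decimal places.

15.86 GiB

Audio: 320 kbps = 0.320 Mbps.
training video: 6.520 Mbps × 2580 s × 1.07 = 17999.1 Mb
animated explainer: 4.530 Mbps × 720 s × 1.07 = 3489.9 Mb
feature film: 15.820 Mbps × 6780 s × 1.07 = 114767.8 Mb
Total: 136256.8 Mb = 17032.1 MB.
= 15.86 GiB.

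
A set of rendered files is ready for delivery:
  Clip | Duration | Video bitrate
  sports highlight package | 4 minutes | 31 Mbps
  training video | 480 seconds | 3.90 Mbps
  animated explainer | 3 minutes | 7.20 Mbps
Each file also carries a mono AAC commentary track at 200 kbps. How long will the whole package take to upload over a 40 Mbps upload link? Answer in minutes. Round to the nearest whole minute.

4 minutes

Audio: 200 kbps = 0.200 Mbps.
sports highlight package: 31.200 Mbps × 240 s = 7488.0 Mb
training video: 4.100 Mbps × 480 s = 1968.0 Mb
animated explainer: 7.400 Mbps × 180 s = 1332.0 Mb
Total: 10788.0 Mb = 1348.5 MB.
At 40 Mbps: 10788.0 / 40 = 270 s ≈ 4.5 minutes.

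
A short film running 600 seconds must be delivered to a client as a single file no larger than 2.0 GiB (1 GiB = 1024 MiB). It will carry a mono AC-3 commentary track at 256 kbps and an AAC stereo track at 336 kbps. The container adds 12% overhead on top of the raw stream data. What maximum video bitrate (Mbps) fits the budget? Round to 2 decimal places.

Budget: 2.0 GiB = 17179.9 Mb.
Stream payload after overhead: 17179.9 / 1.12 = 15339.2 Mb.
Total bitrate budget: 15339.2 Mb / 600 s = 25.565 Mbps.
Audio total: 256 + 336 = 592 kbps = 0.592 Mbps.
Video: 25.565 − 0.592 = 24.973 Mbps.

24.97 Mbps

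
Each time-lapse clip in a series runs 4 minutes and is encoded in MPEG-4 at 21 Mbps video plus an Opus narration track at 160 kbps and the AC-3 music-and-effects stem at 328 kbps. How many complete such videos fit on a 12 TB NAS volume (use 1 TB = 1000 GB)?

4 min = 240 s
Audio total: 160 + 328 = 488 kbps = 0.488 Mbps.
Total bitrate: 21.488 Mbps.
Per item: 21.488 Mbps × 240 s = 5,157 Mb = 644.6 MB.
Capacity: 12 TB = 96,000,000 Mb; 18615.04 items → 18615 complete.

18615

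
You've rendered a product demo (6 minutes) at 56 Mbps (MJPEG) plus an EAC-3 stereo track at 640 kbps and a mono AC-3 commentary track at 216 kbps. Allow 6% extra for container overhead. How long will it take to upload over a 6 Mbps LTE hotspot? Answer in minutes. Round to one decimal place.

6 min = 360 s
Audio total: 640 + 216 = 856 kbps = 0.856 Mbps.
Total bitrate: 56.856 Mbps.
File: 56.856 Mbps × 360 s = 20468.2 Mb.
With 6% container overhead: ×1.06. → 21696.2 Mb.
At 6 Mbps: 21696.2 / 6 = 3616.0 s ≈ 60.3 minutes.

60.3 minutes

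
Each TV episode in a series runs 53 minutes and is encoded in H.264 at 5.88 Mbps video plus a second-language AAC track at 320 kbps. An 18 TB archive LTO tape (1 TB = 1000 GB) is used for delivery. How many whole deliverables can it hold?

53 min = 3180 s
Audio: 320 kbps = 0.320 Mbps.
Total bitrate: 6.200 Mbps.
Per item: 6.200 Mbps × 3180 s = 19,716 Mb = 2,464 MB.
Capacity: 18 TB = 144,000,000 Mb; 7303.71 items → 7303 complete.

7303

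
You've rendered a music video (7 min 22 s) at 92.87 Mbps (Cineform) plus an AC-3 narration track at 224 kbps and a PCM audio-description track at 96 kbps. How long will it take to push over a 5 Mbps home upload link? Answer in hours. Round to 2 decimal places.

2.29 hours

7 min 22 s = 442 s
Audio total: 224 + 96 = 320 kbps = 0.320 Mbps.
Total bitrate: 93.190 Mbps.
File: 93.190 Mbps × 442 s = 41190.0 Mb.
At 5 Mbps: 41190.0 / 5 = 8238.0 s ≈ 2.29 hours.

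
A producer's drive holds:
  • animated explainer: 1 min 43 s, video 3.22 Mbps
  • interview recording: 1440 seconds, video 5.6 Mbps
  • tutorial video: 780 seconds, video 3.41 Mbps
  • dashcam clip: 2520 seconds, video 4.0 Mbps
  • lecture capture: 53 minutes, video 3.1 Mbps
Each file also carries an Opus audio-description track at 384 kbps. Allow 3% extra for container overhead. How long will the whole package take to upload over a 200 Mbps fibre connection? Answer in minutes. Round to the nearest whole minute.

3 minutes

Audio: 384 kbps = 0.384 Mbps.
animated explainer: 3.604 Mbps × 103 s × 1.03 = 382.3 Mb
interview recording: 5.984 Mbps × 1440 s × 1.03 = 8875.5 Mb
tutorial video: 3.794 Mbps × 780 s × 1.03 = 3048.1 Mb
dashcam clip: 4.384 Mbps × 2520 s × 1.03 = 11379.1 Mb
lecture capture: 3.484 Mbps × 3180 s × 1.03 = 11411.5 Mb
Total: 35096.5 Mb = 4387.1 MB.
At 200 Mbps: 35096.5 / 200 = 175 s ≈ 2.92 minutes.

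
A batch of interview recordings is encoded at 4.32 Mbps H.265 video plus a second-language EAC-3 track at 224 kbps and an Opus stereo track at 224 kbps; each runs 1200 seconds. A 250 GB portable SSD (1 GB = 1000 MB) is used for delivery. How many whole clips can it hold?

Audio total: 224 + 224 = 448 kbps = 0.448 Mbps.
Total bitrate: 4.768 Mbps.
Per item: 4.768 Mbps × 1200 s = 5,722 Mb = 715.2 MB.
Capacity: 250 GB = 2,000,000 Mb; 349.55 items → 349 complete.

349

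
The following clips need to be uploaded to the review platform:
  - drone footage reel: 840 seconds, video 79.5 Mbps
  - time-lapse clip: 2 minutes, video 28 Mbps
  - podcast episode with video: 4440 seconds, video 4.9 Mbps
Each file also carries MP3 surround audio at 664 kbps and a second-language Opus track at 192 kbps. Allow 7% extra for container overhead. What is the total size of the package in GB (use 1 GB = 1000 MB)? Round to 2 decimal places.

12.91 GB

Audio total: 664 + 192 = 856 kbps = 0.856 Mbps.
drone footage reel: 80.356 Mbps × 840 s × 1.07 = 72224.0 Mb
time-lapse clip: 28.856 Mbps × 120 s × 1.07 = 3705.1 Mb
podcast episode with video: 5.756 Mbps × 4440 s × 1.07 = 27345.6 Mb
Total: 103274.7 Mb = 12909.3 MB.
= 12.91 GB.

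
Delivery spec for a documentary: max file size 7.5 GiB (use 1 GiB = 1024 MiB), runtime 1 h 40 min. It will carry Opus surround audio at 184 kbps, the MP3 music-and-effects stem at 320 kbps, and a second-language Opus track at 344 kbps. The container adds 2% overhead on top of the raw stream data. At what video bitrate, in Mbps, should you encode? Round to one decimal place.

9.7 Mbps

Budget: 7.5 GiB = 64424.5 Mb.
Stream payload after overhead: 64424.5 / 1.02 = 63161.3 Mb.
1 h 40 min = 100 min = 6000 s
Total bitrate budget: 63161.3 Mb / 6000 s = 10.527 Mbps.
Audio total: 184 + 320 + 344 = 848 kbps = 0.848 Mbps.
Video: 10.527 − 0.848 = 9.679 Mbps.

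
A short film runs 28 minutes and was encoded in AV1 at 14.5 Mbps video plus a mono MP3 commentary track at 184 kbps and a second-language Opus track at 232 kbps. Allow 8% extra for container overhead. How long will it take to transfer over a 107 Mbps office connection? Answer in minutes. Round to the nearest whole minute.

4 minutes

28 min = 1680 s
Audio total: 184 + 232 = 416 kbps = 0.416 Mbps.
Total bitrate: 14.916 Mbps.
File: 14.916 Mbps × 1680 s = 25058.9 Mb.
With 8% container overhead: ×1.08. → 27063.6 Mb.
At 107 Mbps: 27063.6 / 107 = 252.9 s ≈ 4.22 minutes.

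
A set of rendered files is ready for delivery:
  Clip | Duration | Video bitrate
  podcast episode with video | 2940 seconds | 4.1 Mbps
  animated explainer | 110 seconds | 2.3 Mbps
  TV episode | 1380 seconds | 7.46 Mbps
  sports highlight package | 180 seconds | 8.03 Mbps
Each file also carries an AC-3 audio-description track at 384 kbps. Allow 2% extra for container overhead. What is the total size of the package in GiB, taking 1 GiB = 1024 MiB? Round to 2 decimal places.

Audio: 384 kbps = 0.384 Mbps.
podcast episode with video: 4.484 Mbps × 2940 s × 1.02 = 13446.6 Mb
animated explainer: 2.684 Mbps × 110 s × 1.02 = 301.1 Mb
TV episode: 7.844 Mbps × 1380 s × 1.02 = 11041.2 Mb
sports highlight package: 8.414 Mbps × 180 s × 1.02 = 1544.8 Mb
Total: 26333.8 Mb = 3291.7 MB.
= 3.066 GiB.

3.07 GiB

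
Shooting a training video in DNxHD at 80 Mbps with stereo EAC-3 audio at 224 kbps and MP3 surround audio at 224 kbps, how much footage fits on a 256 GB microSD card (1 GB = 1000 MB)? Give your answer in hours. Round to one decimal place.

7.1 hours

Audio total: 224 + 224 = 448 kbps = 0.448 Mbps.
Total bitrate: 80 + 0.448 = 80.448 Mbps.
Capacity: 256 GB = 2,048,000 Mb.
Recording time: 2,048,000 / 80.448 = 25,457 s ≈ 7.07 hours.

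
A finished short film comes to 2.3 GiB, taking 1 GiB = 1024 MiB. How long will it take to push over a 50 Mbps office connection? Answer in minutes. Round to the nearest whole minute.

File: 2.3 GiB = 19756.8 Mb.
At 50 Mbps: 19756.8 / 50 = 395.1 s ≈ 6.59 minutes.

7 minutes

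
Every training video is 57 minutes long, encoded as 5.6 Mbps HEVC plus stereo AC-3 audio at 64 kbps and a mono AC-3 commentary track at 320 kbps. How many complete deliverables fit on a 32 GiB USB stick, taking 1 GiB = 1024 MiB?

57 min = 3420 s
Audio total: 64 + 320 = 384 kbps = 0.384 Mbps.
Total bitrate: 5.984 Mbps.
Per item: 5.984 Mbps × 3420 s = 20,465 Mb = 2,558 MB.
Capacity: 32 GiB = 274,878 Mb; 13.43 items → 13 complete.

13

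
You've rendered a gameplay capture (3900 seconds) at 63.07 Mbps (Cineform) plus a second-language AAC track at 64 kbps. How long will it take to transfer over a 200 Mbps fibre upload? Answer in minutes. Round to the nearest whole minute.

21 minutes

Audio: 64 kbps = 0.064 Mbps.
Total bitrate: 63.134 Mbps.
File: 63.134 Mbps × 3900 s = 246222.6 Mb.
At 200 Mbps: 246222.6 / 200 = 1231.1 s ≈ 20.5 minutes.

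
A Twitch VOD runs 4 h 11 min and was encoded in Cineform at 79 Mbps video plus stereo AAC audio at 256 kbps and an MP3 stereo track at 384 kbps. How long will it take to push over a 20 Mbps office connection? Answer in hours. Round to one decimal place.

16.7 hours

4 h 11 min = 251 min = 15060 s
Audio total: 256 + 384 = 640 kbps = 0.640 Mbps.
Total bitrate: 79.640 Mbps.
File: 79.640 Mbps × 15060 s = 1199378.4 Mb.
At 20 Mbps: 1199378.4 / 20 = 59968.9 s ≈ 16.7 hours.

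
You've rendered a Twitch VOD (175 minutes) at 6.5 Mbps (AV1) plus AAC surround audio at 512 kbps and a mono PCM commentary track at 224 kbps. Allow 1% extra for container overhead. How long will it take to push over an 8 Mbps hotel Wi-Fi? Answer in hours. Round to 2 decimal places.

2.66 hours

175 min = 10500 s
Audio total: 512 + 224 = 736 kbps = 0.736 Mbps.
Total bitrate: 7.236 Mbps.
File: 7.236 Mbps × 10500 s = 75978.0 Mb.
With 1% container overhead: ×1.01. → 76737.8 Mb.
At 8 Mbps: 76737.8 / 8 = 9592.2 s ≈ 2.66 hours.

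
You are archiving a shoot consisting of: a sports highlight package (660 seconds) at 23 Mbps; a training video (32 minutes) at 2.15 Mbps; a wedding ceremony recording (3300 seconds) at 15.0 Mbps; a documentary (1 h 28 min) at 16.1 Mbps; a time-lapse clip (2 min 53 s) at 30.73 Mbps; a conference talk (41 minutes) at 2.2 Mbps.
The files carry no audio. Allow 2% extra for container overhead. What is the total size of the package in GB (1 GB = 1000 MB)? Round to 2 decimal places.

sports highlight package: 23.000 Mbps × 660 s × 1.02 = 15483.6 Mb
training video: 2.150 Mbps × 1920 s × 1.02 = 4210.6 Mb
wedding ceremony recording: 15.000 Mbps × 3300 s × 1.02 = 50490.0 Mb
documentary: 16.100 Mbps × 5280 s × 1.02 = 86708.2 Mb
time-lapse clip: 30.730 Mbps × 173 s × 1.02 = 5422.6 Mb
conference talk: 2.200 Mbps × 2460 s × 1.02 = 5520.2 Mb
Total: 167835.2 Mb = 20979.4 MB.
= 20.98 GB.

20.98 GB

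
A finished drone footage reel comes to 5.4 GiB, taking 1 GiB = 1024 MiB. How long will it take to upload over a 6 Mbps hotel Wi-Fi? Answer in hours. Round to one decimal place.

File: 5.4 GiB = 46385.6 Mb.
At 6 Mbps: 46385.6 / 6 = 7730.9 s ≈ 2.15 hours.

2.1 hours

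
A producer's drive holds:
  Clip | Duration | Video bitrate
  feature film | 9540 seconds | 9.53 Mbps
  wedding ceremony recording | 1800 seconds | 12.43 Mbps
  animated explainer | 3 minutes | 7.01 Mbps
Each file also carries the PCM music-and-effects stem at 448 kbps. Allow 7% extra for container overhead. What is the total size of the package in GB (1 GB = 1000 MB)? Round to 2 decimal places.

16.01 GB

Audio: 448 kbps = 0.448 Mbps.
feature film: 9.978 Mbps × 9540 s × 1.07 = 101853.4 Mb
wedding ceremony recording: 12.878 Mbps × 1800 s × 1.07 = 24803.0 Mb
animated explainer: 7.458 Mbps × 180 s × 1.07 = 1436.4 Mb
Total: 128092.9 Mb = 16011.6 MB.
= 16.01 GB.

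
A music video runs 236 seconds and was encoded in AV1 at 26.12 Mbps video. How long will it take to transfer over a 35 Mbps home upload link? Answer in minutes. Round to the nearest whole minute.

3 minutes

File: 26.120 Mbps × 236 s = 6164.3 Mb.
At 35 Mbps: 6164.3 / 35 = 176.1 s ≈ 2.94 minutes.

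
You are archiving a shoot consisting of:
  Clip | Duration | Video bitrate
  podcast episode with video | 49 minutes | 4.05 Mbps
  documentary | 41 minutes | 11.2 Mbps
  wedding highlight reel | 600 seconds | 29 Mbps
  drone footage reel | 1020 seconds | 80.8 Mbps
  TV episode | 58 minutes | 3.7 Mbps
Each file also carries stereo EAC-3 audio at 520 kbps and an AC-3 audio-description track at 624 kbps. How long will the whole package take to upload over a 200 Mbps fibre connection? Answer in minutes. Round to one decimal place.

13.7 minutes

Audio total: 520 + 624 = 1144 kbps = 1.144 Mbps.
podcast episode with video: 5.194 Mbps × 2940 s = 15270.4 Mb
documentary: 12.344 Mbps × 2460 s = 30366.2 Mb
wedding highlight reel: 30.144 Mbps × 600 s = 18086.4 Mb
drone footage reel: 81.944 Mbps × 1020 s = 83582.9 Mb
TV episode: 4.844 Mbps × 3480 s = 16857.1 Mb
Total: 164163.0 Mb = 20520.4 MB.
At 200 Mbps: 164163.0 / 200 = 821 s ≈ 13.7 minutes.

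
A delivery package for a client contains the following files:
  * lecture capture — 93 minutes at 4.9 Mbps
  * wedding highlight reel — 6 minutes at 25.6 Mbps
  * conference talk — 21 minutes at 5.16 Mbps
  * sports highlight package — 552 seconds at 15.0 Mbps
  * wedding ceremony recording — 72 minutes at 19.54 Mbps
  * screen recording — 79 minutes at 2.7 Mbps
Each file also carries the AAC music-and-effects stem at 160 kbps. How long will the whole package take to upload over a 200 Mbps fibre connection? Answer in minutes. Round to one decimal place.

Audio: 160 kbps = 0.160 Mbps.
lecture capture: 5.060 Mbps × 5580 s = 28234.8 Mb
wedding highlight reel: 25.760 Mbps × 360 s = 9273.6 Mb
conference talk: 5.320 Mbps × 1260 s = 6703.2 Mb
sports highlight package: 15.160 Mbps × 552 s = 8368.3 Mb
wedding ceremony recording: 19.700 Mbps × 4320 s = 85104.0 Mb
screen recording: 2.860 Mbps × 4740 s = 13556.4 Mb
Total: 151240.3 Mb = 18905.0 MB.
At 200 Mbps: 151240.3 / 200 = 756 s ≈ 12.6 minutes.

12.6 minutes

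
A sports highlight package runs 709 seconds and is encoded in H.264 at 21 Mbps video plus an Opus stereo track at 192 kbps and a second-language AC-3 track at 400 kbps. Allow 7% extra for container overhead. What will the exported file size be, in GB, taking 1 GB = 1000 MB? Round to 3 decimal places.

2.048 GB

Audio total: 192 + 400 = 592 kbps = 0.592 Mbps.
Total bitrate: 21 + 0.592 = 21.592 Mbps.
Stream data: 21.592 Mbps × 709 s = 15308.7 Mb.
With 7% container overhead: ×1.07.
16,380 Mb ÷ 8 = 2,048 MB → 2.048 GB.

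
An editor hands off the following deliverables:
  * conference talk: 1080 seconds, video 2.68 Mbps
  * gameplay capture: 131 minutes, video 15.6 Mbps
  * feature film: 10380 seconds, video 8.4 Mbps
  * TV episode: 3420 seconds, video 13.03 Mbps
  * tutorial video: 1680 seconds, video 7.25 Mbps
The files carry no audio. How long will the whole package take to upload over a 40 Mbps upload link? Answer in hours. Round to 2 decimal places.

conference talk: 2.680 Mbps × 1080 s = 2894.4 Mb
gameplay capture: 15.600 Mbps × 7860 s = 122616.0 Mb
feature film: 8.400 Mbps × 10380 s = 87192.0 Mb
TV episode: 13.030 Mbps × 3420 s = 44562.6 Mb
tutorial video: 7.250 Mbps × 1680 s = 12180.0 Mb
Total: 269445.0 Mb = 33680.6 MB.
At 40 Mbps: 269445.0 / 40 = 6736 s ≈ 1.87 hours.

1.87 hours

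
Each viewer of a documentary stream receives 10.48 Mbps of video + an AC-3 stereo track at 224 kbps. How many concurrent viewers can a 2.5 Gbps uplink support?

Audio: 224 kbps = 0.224 Mbps.
Per-viewer media rate: 10.704 Mbps.
2.5 Gbps = 2,500 Mbps; 2,500 / 10.704 = 233.56 → 233 viewers.

233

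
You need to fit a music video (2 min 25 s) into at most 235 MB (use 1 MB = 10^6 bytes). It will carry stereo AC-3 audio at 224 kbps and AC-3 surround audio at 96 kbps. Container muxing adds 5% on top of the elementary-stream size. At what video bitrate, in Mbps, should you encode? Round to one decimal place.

12.0 Mbps

Budget: 235 MB = 1880.0 Mb.
Stream payload after overhead: 1880.0 / 1.05 = 1790.5 Mb.
2 min 25 s = 145 s
Total bitrate budget: 1790.5 Mb / 145 s = 12.348 Mbps.
Audio total: 224 + 96 = 320 kbps = 0.320 Mbps.
Video: 12.348 − 0.320 = 12.028 Mbps.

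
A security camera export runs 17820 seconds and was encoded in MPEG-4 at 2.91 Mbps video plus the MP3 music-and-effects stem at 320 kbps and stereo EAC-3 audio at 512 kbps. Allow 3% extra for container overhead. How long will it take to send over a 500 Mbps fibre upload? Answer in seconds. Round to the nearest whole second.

137 seconds

Audio total: 320 + 512 = 832 kbps = 0.832 Mbps.
Total bitrate: 3.742 Mbps.
File: 3.742 Mbps × 17820 s = 66682.4 Mb.
With 3% container overhead: ×1.03. → 68682.9 Mb.
At 500 Mbps: 68682.9 / 500 = 137.4 s ≈ 137 seconds.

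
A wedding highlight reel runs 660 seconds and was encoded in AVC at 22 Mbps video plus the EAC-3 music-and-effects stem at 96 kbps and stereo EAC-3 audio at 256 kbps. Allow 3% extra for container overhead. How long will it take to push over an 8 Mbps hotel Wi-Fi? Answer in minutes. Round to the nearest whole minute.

32 minutes

Audio total: 96 + 256 = 352 kbps = 0.352 Mbps.
Total bitrate: 22.352 Mbps.
File: 22.352 Mbps × 660 s = 14752.3 Mb.
With 3% container overhead: ×1.03. → 15194.9 Mb.
At 8 Mbps: 15194.9 / 8 = 1899.4 s ≈ 31.7 minutes.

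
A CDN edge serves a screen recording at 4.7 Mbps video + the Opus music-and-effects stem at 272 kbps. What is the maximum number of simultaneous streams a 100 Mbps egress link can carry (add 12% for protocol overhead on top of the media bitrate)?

17

Audio: 272 kbps = 0.272 Mbps.
Per-viewer media rate: 4.972 Mbps.
On the wire with 12% overhead: 5.569 Mbps.
100 Mbps = 100.0 Mbps; 100.0 / 5.569 = 17.96 → 17 viewers.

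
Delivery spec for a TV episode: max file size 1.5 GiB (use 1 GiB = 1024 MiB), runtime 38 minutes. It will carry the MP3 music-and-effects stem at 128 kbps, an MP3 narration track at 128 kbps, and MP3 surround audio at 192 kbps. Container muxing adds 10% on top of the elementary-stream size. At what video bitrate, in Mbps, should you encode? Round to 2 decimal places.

Budget: 1.5 GiB = 12884.9 Mb.
Stream payload after overhead: 12884.9 / 1.10 = 11713.5 Mb.
38 min = 2280 s
Total bitrate budget: 11713.5 Mb / 2280 s = 5.138 Mbps.
Audio total: 128 + 128 + 192 = 448 kbps = 0.448 Mbps.
Video: 5.138 − 0.448 = 4.690 Mbps.

4.69 Mbps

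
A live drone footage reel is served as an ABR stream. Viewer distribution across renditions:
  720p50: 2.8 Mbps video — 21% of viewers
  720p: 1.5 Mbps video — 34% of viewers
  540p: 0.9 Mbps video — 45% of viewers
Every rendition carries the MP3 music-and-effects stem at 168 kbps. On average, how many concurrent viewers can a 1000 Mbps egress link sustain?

598

Audio: 168 kbps = 0.168 Mbps.
Average per-viewer bitrate: 0.21×2.968 + 0.34×1.668 + 0.45×1.068 = 1.671 Mbps.
1000 Mbps = 1,000 Mbps; 1,000 / 1.671 = 598.44 → 598.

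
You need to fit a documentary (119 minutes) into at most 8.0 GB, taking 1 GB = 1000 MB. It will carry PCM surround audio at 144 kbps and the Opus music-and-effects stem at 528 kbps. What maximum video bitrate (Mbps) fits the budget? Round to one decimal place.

Budget: 8.0 GB = 64000.0 Mb.
119 min = 7140 s
Total bitrate budget: 64000.0 Mb / 7140 s = 8.964 Mbps.
Audio total: 144 + 528 = 672 kbps = 0.672 Mbps.
Video: 8.964 − 0.672 = 8.292 Mbps.

8.3 Mbps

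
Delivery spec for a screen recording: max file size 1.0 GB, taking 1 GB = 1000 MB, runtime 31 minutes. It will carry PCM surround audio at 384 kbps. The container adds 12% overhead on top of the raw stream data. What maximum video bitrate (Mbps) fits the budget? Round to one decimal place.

Budget: 1.0 GB = 8000.0 Mb.
Stream payload after overhead: 8000.0 / 1.12 = 7142.9 Mb.
31 min = 1860 s
Total bitrate budget: 7142.9 Mb / 1860 s = 3.840 Mbps.
Audio: 384 kbps = 0.384 Mbps.
Video: 3.840 − 0.384 = 3.456 Mbps.

3.5 Mbps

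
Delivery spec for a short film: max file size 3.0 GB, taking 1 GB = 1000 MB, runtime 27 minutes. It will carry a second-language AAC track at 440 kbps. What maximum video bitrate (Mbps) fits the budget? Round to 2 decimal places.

Budget: 3.0 GB = 24000.0 Mb.
27 min = 1620 s
Total bitrate budget: 24000.0 Mb / 1620 s = 14.815 Mbps.
Audio: 440 kbps = 0.440 Mbps.
Video: 14.815 − 0.440 = 14.375 Mbps.

14.37 Mbps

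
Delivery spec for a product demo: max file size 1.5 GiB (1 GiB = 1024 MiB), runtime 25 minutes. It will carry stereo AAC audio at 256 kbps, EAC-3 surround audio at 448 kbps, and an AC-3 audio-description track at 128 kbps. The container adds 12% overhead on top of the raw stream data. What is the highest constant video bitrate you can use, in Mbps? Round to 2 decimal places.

Budget: 1.5 GiB = 12884.9 Mb.
Stream payload after overhead: 12884.9 / 1.12 = 11504.4 Mb.
25 min = 1500 s
Total bitrate budget: 11504.4 Mb / 1500 s = 7.670 Mbps.
Audio total: 256 + 448 + 128 = 832 kbps = 0.832 Mbps.
Video: 7.670 − 0.832 = 6.838 Mbps.

6.84 Mbps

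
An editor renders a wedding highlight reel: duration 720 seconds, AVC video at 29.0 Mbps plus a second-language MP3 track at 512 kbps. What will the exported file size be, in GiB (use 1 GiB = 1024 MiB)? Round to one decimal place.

Audio: 512 kbps = 0.512 Mbps.
Total bitrate: 29.0 + 0.512 = 29.512 Mbps.
Stream data: 29.512 Mbps × 720 s = 21248.6 Mb.
21,249 Mb = 2,656,080,000 bytes ÷ 1,073,741,824 = 2.474 GiB.

2.5 GiB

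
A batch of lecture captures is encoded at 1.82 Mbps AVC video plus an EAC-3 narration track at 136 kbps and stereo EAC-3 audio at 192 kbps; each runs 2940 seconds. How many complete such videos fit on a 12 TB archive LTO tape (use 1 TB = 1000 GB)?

15201

Audio total: 136 + 192 = 328 kbps = 0.328 Mbps.
Total bitrate: 2.148 Mbps.
Per item: 2.148 Mbps × 2940 s = 6,315 Mb = 789.4 MB.
Capacity: 12 TB = 96,000,000 Mb; 15201.61 items → 15201 complete.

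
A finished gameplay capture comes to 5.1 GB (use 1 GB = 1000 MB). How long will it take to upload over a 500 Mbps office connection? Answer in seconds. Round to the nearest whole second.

File: 5.1 GB = 40800.0 Mb.
At 500 Mbps: 40800.0 / 500 = 81.6 s ≈ 81.6 seconds.

82 seconds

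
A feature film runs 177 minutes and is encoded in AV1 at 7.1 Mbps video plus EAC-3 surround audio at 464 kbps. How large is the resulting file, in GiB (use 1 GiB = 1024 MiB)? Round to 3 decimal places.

177 min = 10620 s
Audio: 464 kbps = 0.464 Mbps.
Total bitrate: 7.1 + 0.464 = 7.564 Mbps.
Stream data: 7.564 Mbps × 10620 s = 80329.7 Mb.
80,330 Mb = 10,041,210,000 bytes ÷ 1,073,741,824 = 9.352 GiB.

9.352 GiB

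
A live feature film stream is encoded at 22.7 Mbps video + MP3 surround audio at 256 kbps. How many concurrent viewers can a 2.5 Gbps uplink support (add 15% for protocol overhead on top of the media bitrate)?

Audio: 256 kbps = 0.256 Mbps.
Per-viewer media rate: 22.956 Mbps.
On the wire with 15% overhead: 26.399 Mbps.
2.5 Gbps = 2,500 Mbps; 2,500 / 26.399 = 94.70 → 94 viewers.

94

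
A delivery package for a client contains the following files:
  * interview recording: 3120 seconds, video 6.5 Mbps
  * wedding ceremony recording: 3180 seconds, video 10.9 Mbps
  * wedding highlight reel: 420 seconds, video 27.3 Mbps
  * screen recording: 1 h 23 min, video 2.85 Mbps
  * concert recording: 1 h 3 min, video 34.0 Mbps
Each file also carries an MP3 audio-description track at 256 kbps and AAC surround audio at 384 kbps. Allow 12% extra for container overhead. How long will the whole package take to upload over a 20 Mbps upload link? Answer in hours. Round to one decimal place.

3.4 hours

Audio total: 256 + 384 = 640 kbps = 0.640 Mbps.
interview recording: 7.140 Mbps × 3120 s × 1.12 = 24950.0 Mb
wedding ceremony recording: 11.540 Mbps × 3180 s × 1.12 = 41100.9 Mb
wedding highlight reel: 27.940 Mbps × 420 s × 1.12 = 13143.0 Mb
screen recording: 3.490 Mbps × 4980 s × 1.12 = 19465.8 Mb
concert recording: 34.640 Mbps × 3780 s × 1.12 = 146651.9 Mb
Total: 245311.6 Mb = 30663.9 MB.
At 20 Mbps: 245311.6 / 20 = 12266 s ≈ 3.41 hours.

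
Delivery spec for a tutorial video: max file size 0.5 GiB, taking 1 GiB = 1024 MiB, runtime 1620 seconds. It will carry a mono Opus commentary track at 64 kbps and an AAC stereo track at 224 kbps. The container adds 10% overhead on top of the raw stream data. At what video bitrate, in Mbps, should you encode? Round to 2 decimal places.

Budget: 0.5 GiB = 4295.0 Mb.
Stream payload after overhead: 4295.0 / 1.10 = 3904.5 Mb.
Total bitrate budget: 3904.5 Mb / 1620 s = 2.410 Mbps.
Audio total: 64 + 224 = 288 kbps = 0.288 Mbps.
Video: 2.410 − 0.288 = 2.122 Mbps.

2.12 Mbps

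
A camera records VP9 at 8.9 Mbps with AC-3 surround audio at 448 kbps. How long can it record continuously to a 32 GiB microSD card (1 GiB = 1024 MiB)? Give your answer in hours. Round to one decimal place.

Audio: 448 kbps = 0.448 Mbps.
Total bitrate: 8.9 + 0.448 = 9.348 Mbps.
Capacity: 32 GiB = 274,878 Mb.
Recording time: 274,878 / 9.348 = 29,405 s ≈ 8.17 hours.

8.2 hours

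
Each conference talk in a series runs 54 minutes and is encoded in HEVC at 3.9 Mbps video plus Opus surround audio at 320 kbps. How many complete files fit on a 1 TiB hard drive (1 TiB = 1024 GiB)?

643

54 min = 3240 s
Audio: 320 kbps = 0.320 Mbps.
Total bitrate: 4.220 Mbps.
Per item: 4.220 Mbps × 3240 s = 13,673 Mb = 1,709 MB.
Capacity: 1 TiB = 8,796,093 Mb; 643.33 items → 643 complete.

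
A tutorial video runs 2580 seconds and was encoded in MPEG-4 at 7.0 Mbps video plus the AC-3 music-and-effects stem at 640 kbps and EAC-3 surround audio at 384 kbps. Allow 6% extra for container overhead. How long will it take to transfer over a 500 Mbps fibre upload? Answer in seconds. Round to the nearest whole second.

44 seconds

Audio total: 640 + 384 = 1024 kbps = 1.024 Mbps.
Total bitrate: 8.024 Mbps.
File: 8.024 Mbps × 2580 s = 20701.9 Mb.
With 6% container overhead: ×1.06. → 21944.0 Mb.
At 500 Mbps: 21944.0 / 500 = 43.9 s ≈ 43.9 seconds.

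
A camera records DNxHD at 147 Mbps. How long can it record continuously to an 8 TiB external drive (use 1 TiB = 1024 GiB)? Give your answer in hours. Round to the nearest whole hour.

Capacity: 8 TiB = 70,368,744 Mb.
Recording time: 70,368,744 / 147.000 = 478,699 s ≈ 133 hours.

133 hours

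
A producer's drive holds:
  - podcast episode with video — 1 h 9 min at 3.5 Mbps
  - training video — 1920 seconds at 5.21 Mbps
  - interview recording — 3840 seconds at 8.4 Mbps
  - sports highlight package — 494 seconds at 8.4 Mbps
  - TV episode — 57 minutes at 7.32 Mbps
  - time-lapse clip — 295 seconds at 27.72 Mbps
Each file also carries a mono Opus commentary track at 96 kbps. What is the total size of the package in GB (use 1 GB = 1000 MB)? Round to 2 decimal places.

11.93 GB

Audio: 96 kbps = 0.096 Mbps.
podcast episode with video: 3.596 Mbps × 4140 s = 14887.4 Mb
training video: 5.306 Mbps × 1920 s = 10187.5 Mb
interview recording: 8.496 Mbps × 3840 s = 32624.6 Mb
sports highlight package: 8.496 Mbps × 494 s = 4197.0 Mb
TV episode: 7.416 Mbps × 3420 s = 25362.7 Mb
time-lapse clip: 27.816 Mbps × 295 s = 8205.7 Mb
Total: 95465.1 Mb = 11933.1 MB.
= 11.93 GB.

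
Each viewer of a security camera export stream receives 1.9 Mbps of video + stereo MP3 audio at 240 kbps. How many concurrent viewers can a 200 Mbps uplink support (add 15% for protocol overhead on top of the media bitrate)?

81

Audio: 240 kbps = 0.240 Mbps.
Per-viewer media rate: 2.140 Mbps.
On the wire with 15% overhead: 2.461 Mbps.
200 Mbps = 200.0 Mbps; 200.0 / 2.461 = 81.27 → 81 viewers.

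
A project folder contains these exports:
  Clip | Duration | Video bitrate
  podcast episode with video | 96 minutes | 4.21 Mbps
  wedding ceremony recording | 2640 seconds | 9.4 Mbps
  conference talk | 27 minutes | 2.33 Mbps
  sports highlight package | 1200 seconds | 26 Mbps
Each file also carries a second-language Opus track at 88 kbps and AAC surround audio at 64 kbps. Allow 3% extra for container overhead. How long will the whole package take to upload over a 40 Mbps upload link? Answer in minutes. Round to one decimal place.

36.8 minutes

Audio total: 88 + 64 = 152 kbps = 0.152 Mbps.
podcast episode with video: 4.362 Mbps × 5760 s × 1.03 = 25878.9 Mb
wedding ceremony recording: 9.552 Mbps × 2640 s × 1.03 = 25973.8 Mb
conference talk: 2.482 Mbps × 1620 s × 1.03 = 4141.5 Mb
sports highlight package: 26.152 Mbps × 1200 s × 1.03 = 32323.9 Mb
Total: 88318.0 Mb = 11039.8 MB.
At 40 Mbps: 88318.0 / 40 = 2208 s ≈ 36.8 minutes.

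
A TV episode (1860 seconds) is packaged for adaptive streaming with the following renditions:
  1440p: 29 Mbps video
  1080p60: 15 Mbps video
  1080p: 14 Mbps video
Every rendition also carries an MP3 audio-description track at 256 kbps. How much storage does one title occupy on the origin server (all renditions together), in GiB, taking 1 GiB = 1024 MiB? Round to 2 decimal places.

12.73 GiB

Audio: 256 kbps = 0.256 Mbps.
Sum of rendition bitrates: (29+0.256) + (15+0.256) + (14+0.256) = 58.768 Mbps.
× 1860 s = 109,308 Mb = 13,664 MB = 12.73 GiB.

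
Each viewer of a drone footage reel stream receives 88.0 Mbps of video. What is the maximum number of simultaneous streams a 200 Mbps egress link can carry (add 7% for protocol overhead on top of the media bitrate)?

On the wire with 7% overhead: 94.160 Mbps.
200 Mbps = 200.0 Mbps; 200.0 / 94.160 = 2.12 → 2 viewers.

2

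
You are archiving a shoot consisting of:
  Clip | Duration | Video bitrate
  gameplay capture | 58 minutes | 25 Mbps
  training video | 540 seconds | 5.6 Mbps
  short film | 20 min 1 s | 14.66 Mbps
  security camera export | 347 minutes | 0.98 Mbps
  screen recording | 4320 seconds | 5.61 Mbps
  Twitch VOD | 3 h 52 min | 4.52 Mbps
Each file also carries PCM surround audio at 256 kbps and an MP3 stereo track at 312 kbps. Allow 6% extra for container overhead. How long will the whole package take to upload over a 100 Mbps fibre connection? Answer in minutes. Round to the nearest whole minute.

42 minutes

Audio total: 256 + 312 = 568 kbps = 0.568 Mbps.
gameplay capture: 25.568 Mbps × 3480 s × 1.06 = 94315.2 Mb
training video: 6.168 Mbps × 540 s × 1.06 = 3530.6 Mb
short film: 15.228 Mbps × 1201 s × 1.06 = 19386.2 Mb
security camera export: 1.548 Mbps × 20820 s × 1.06 = 34163.1 Mb
screen recording: 6.178 Mbps × 4320 s × 1.06 = 28290.3 Mb
Twitch VOD: 5.088 Mbps × 13920 s × 1.06 = 75074.5 Mb
Total: 254759.8 Mb = 31845.0 MB.
At 100 Mbps: 254759.8 / 100 = 2548 s ≈ 42.5 minutes.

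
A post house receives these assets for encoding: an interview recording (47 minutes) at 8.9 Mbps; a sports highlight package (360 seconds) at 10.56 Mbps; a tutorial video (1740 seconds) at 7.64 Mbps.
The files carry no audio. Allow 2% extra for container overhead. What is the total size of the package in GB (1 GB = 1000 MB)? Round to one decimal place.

5.4 GB

interview recording: 8.900 Mbps × 2820 s × 1.02 = 25600.0 Mb
sports highlight package: 10.560 Mbps × 360 s × 1.02 = 3877.6 Mb
tutorial video: 7.640 Mbps × 1740 s × 1.02 = 13559.5 Mb
Total: 43037.1 Mb = 5379.6 MB.
= 5.380 GB.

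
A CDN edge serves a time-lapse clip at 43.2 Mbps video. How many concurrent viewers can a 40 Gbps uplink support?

40 Gbps = 40,000 Mbps; 40,000 / 43.200 = 925.93 → 925 viewers.

925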